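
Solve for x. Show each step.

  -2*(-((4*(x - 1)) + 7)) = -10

Step 1. [-2*(-((4*(x - 1)) + 7)) = -10] LHS = -2·(…); ÷-2 both sides ⇒ div: -((4*(x - 1)) + 7) = 5.
Step 2. [-((4*(x - 1)) + 7) = 5] flip signs both sides. So neg: (4*(x - 1)) + 7 = -5.
Step 3. [(4*(x - 1)) + 7 = -5] the outer +7 inverts by subtracting 7, so sub: 4*(x - 1) = -12.
Step 4. [4*(x - 1) = -12] divide by the outer 4. So div: x - 1 = -3.
Step 5. [x - 1 = -3] -1 is outermost — add 1 both sides ⇒ sub: x = -2.

Answer: x ∈ {-2}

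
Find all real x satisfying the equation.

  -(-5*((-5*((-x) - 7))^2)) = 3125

Step 1. [-(-5*((-5*((-x) - 7))^2)) = 3125] leading − — multiply by −1 ⇒ neg: -5*((-5*((-x) - 7))^2) = -3125.
Step 2. [-5*((-5*((-x) - 7))^2) = -3125] LHS = -5·(…); ÷-5 both sides ⇒ div: (-5*((-x) - 7))^2 = 625.
Step 3. [(-5*((-x) - 7))^2 = 625] √ both sides: 625 ≥ 0 gives two branches, so sqrt: -5*((-x) - 7) = 25 or -25.
Step 4. [-5*((-x) - 7) = 25 or -25] divide by the outer -5. So div: (-x) - 7 = -5 or 5.
Step 5. [(-x) - 7 = -5 or 5] peel the -7: add 7 from each side, so sub: -x = 2 or 12.
Step 6. [-x = 2 or 12] LHS negated; negate both sides. So neg: x = -2 or -12.

Answer: x ∈ {-12, -2}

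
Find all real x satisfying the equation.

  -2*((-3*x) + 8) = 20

Step 1. [-2*((-3*x) + 8) = 20] divide by the outer -2 ⇒ div: (-3*x) + 8 = -10.
Step 2. [(-3*x) + 8 = -10] subtract 8: x sits inside (… + 8), so sub: -3*x = -18.
Step 3. [-3*x = -18] leading coefficient -3: divide by -3. So div: x = 6.

Answer: x ∈ {6}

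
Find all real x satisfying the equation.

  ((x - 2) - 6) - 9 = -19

Step 1. [((x - 2) - 6) - 9 = -19] add 9: x sits inside (… - 9), so sub: (x - 2) - 6 = -10.
Step 2. [(x - 2) - 6 = -10] -6 is outermost — add 6 both sides ⇒ sub: x - 2 = -4.
Step 3. [x - 2 = -4] -2 is outermost — add 2 both sides, so sub: x = -2.

Answer: x ∈ {-2}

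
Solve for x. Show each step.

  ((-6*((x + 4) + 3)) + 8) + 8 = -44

Step 1. [((-6*((x + 4) + 3)) + 8) + 8 = -44] the outer +8 inverts by subtracting 8. So sub: (-6*((x + 4) + 3)) + 8 = -52.
Step 2. [(-6*((x + 4) + 3)) + 8 = -52] subtract 8: x sits inside (… + 8) ⇒ sub: -6*((x + 4) + 3) = -60.
Step 3. [-6*((x + 4) + 3) = -60] -6·(inner) — divide through by -6. So div: (x + 4) + 3 = 10.
Step 4. [(x + 4) + 3 = 10] +3 is outermost — subtract 3 both sides, so sub: x + 4 = 7.
Step 5. [x + 4 = 7] subtract 4: x sits inside (… + 4). So sub: x = 3.

Answer: x ∈ {3}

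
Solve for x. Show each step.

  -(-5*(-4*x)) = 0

Step 1. [-(-5*(-4*x)) = 0] leading − — multiply by −1, so neg: -5*(-4*x) = 0.
Step 2. [-5*(-4*x) = 0] -5·(inner) — divide through by -5, so div: -4*x = 0.
Step 3. [-4*x = 0] -4 out front; divide by -4. So div: x = 0.

Answer: x ∈ {0}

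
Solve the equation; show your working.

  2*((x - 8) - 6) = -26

Step 1. [2*((x - 8) - 6) = -26] 2·(inner) — divide through by 2, so div: (x - 8) - 6 = -13.
Step 2. [(x - 8) - 6 = -13] -6 is outermost — add 6 both sides, so sub: x - 8 = -7.
Step 3. [x - 8 = -7] peel the -8: add 8 from each side ⇒ sub: x = 1.

Answer: x ∈ {1}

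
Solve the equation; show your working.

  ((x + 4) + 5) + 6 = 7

Step 1. [((x + 4) + 5) + 6 = 7] +6 is outermost — subtract 6 both sides ⇒ sub: (x + 4) + 5 = 1.
Step 2. [(x + 4) + 5 = 1] subtract 5: x sits inside (… + 5). So sub: x + 4 = -4.
Step 3. [x + 4 = -4] 4 comes off first (subtract 4), so sub: x = -8.

Answer: x ∈ {-8}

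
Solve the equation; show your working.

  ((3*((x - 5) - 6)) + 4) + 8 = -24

Step 1. [((3*((x - 5) - 6)) + 4) + 8 = -24] peel the +8: subtract 8 from each side, so sub: (3*((x - 5) - 6)) + 4 = -32.
Step 2. [(3*((x - 5) - 6)) + 4 = -32] subtract 4: x sits inside (… + 4) ⇒ sub: 3*((x - 5) - 6) = -36.
Step 3. [3*((x - 5) - 6) = -36] 3 out front; divide by 3. So div: (x - 5) - 6 = -12.
Step 4. [(x - 5) - 6 = -12] 6 comes off first (add 6), so sub: x - 5 = -6.
Step 5. [x - 5 = -6] the outer -5 inverts by adding 5, so sub: x = -1.

Answer: x ∈ {-1}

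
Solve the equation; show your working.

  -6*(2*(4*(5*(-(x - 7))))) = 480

Step 1. [-6*(2*(4*(5*(-(x - 7))))) = 480] LHS = -6·(…); ÷-6 both sides ⇒ div: 2*(4*(5*(-(x - 7)))) = -80.
Step 2. [2*(4*(5*(-(x - 7)))) = -80] 2 out front; divide by 2. So div: 4*(5*(-(x - 7))) = -40.
Step 3. [4*(5*(-(x - 7))) = -40] 4·(inner) — divide through by 4 ⇒ div: 5*(-(x - 7)) = -10.
Step 4. [5*(-(x - 7)) = -10] 5·(inner) — divide through by 5 ⇒ div: -(x - 7) = -2.
Step 5. [-(x - 7) = -2] leading − — multiply by −1, so neg: x - 7 = 2.
Step 6. [x - 7 = 2] -7 is outermost — add 7 both sides. So sub: x = 9.

Answer: x ∈ {9}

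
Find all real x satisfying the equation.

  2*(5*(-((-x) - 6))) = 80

Step 1. [2*(5*(-((-x) - 6))) = 80] divide by the outer 2. So div: 5*(-((-x) - 6)) = 40.
Step 2. [5*(-((-x) - 6)) = 40] leading coefficient 5: divide by 5. So div: -((-x) - 6) = 8.
Step 3. [-((-x) - 6) = 8] flip signs both sides, so neg: (-x) - 6 = -8.
Step 4. [(-x) - 6 = -8] peel the -6: add 6 from each side. So sub: -x = -2.
Step 5. [-x = -2] flip signs both sides. So neg: x = 2.

Answer: x ∈ {2}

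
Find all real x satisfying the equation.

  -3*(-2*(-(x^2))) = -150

Step 1. [-3*(-2*(-(x^2))) = -150] leading coefficient -3: divide by -3 ⇒ div: -2*(-(x^2)) = 50.
Step 2. [-2*(-(x^2)) = 50] LHS = -2·(…); ÷-2 both sides ⇒ div: -(x^2) = -25.
Step 3. [-(x^2) = -25] flip signs both sides, so neg: x^2 = 25.
Step 4. [x^2 = 25] √ both sides: 25 ≥ 0 gives two branches, so sqrt: x = 5 or -5.

Answer: x ∈ {-5, 5}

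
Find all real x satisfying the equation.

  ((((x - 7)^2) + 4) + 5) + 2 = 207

Step 1. [((((x - 7)^2) + 4) + 5) + 2 = 207] peel the +2: subtract 2 from each side, so sub: (((x - 7)^2) + 4) + 5 = 205.
Step 2. [(((x - 7)^2) + 4) + 5 = 205] 5 comes off first (subtract 5) ⇒ sub: ((x - 7)^2) + 4 = 200.
Step 3. [((x - 7)^2) + 4 = 200] +4 is outermost — subtract 4 both sides, so sub: (x - 7)^2 = 196.
Step 4. [(x - 7)^2 = 196] 196 ≥ 0, LHS is (·)² — take ±√ ⇒ sqrt: x - 7 = 14 or -14.
Step 5. [x - 7 = 14 or -14] add 7: x sits inside (… - 7) ⇒ sub: x = 21 or -7.

Answer: x ∈ {-7, 21}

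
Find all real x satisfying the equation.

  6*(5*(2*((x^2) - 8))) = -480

Step 1. [6*(5*(2*((x^2) - 8))) = -480] LHS = 6·(…); ÷6 both sides ⇒ div: 5*(2*((x^2) - 8)) = -80.
Step 2. [5*(2*((x^2) - 8)) = -80] leading coefficient 5: divide by 5, so div: 2*((x^2) - 8) = -16.
Step 3. [2*((x^2) - 8) = -16] divide by the outer 2. So div: (x^2) - 8 = -8.
Step 4. [(x^2) - 8 = -8] 8 comes off first (add 8) ⇒ sub: x^2 = 0.
Step 5. [x^2 = 0] LHS squared, RHS 0 ≥ 0: apply √ (±), so sqrt: x = 0.

Answer: x ∈ {0}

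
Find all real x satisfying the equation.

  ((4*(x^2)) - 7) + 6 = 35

Step 1. [((4*(x^2)) - 7) + 6 = 35] 6 comes off first (subtract 6) ⇒ sub: (4*(x^2)) - 7 = 29.
Step 2. [(4*(x^2)) - 7 = 29] 7 comes off first (add 7). So sub: 4*(x^2) = 36.
Step 3. [4*(x^2) = 36] leading coefficient 4: divide by 4 ⇒ div: x^2 = 9.
Step 4. [x^2 = 9] LHS squared, RHS 9 ≥ 0: apply √ (±), so sqrt: x = 3 or -3.

Answer: x ∈ {-3, 3}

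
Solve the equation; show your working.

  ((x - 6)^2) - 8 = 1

Step 1. [((x - 6)^2) - 8 = 1] the outer -8 inverts by adding 8, so sub: (x - 6)^2 = 9.
Step 2. [(x - 6)^2 = 9] LHS squared, RHS 9 ≥ 0: apply √ (±), so sqrt: x - 6 = 3 or -3.
Step 3. [x - 6 = 3 or -3] peel the -6: add 6 from each side, so sub: x = 9 or 3.

Answer: x ∈ {3, 9}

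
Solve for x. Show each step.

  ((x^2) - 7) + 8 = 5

Step 1. [((x^2) - 7) + 8 = 5] peel the +8: subtract 8 from each side ⇒ sub: (x^2) - 7 = -3.
Step 2. [(x^2) - 7 = -3] add 7: x sits inside (… - 7) ⇒ sub: x^2 = 4.
Step 3. [x^2 = 4] √ both sides: 4 ≥ 0 gives two branches. So sqrt: x = 2 or -2.

Answer: x ∈ {-2, 2}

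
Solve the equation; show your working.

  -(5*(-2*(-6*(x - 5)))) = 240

Step 1. [-(5*(-2*(-6*(x - 5)))) = 240] LHS negated; negate both sides, so neg: 5*(-2*(-6*(x - 5))) = -240.
Step 2. [5*(-2*(-6*(x - 5))) = -240] LHS = 5·(…); ÷5 both sides, so div: -2*(-6*(x - 5)) = -48.
Step 3. [-2*(-6*(x - 5)) = -48] LHS = -2·(…); ÷-2 both sides. So div: -6*(x - 5) = 24.
Step 4. [-6*(x - 5) = 24] -6 out front; divide by -6, so div: x - 5 = -4.
Step 5. [x - 5 = -4] peel the -5: add 5 from each side ⇒ sub: x = 1.

Answer: x ∈ {1}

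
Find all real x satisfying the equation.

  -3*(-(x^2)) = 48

Step 1. [-3*(-(x^2)) = 48] leading coefficient -3: divide by -3. So div: -(x^2) = -16.
Step 2. [-(x^2) = -16] flip signs both sides. So neg: x^2 = 16.
Step 3. [x^2 = 16] √ both sides: 16 ≥ 0 gives two branches. So sqrt: x = 4 or -4.

Answer: x ∈ {-4, 4}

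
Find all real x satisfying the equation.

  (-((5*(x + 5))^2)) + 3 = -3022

Step 1. [(-((5*(x + 5))^2)) + 3 = -3022] 3 comes off first (subtract 3). So sub: -((5*(x + 5))^2) = -3025.
Step 2. [-((5*(x + 5))^2) = -3025] flip signs both sides, so neg: (5*(x + 5))^2 = 3025.
Step 3. [(5*(x + 5))^2 = 3025] 3025 ≥ 0, LHS is (·)² — take ±√ ⇒ sqrt: 5*(x + 5) = 55 or -55.
Step 4. [5*(x + 5) = 55 or -55] divide by the outer 5 ⇒ div: x + 5 = 11 or -11.
Step 5. [x + 5 = 11 or -11] the outer +5 inverts by subtracting 5. So sub: x = 6 or -16.

Answer: x ∈ {-16, 6}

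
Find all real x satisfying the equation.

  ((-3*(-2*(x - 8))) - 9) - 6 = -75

Step 1. [((-3*(-2*(x - 8))) - 9) - 6 = -75] 6 comes off first (add 6) ⇒ sub: (-3*(-2*(x - 8))) - 9 = -69.
Step 2. [(-3*(-2*(x - 8))) - 9 = -69] add 9: x sits inside (… - 9). So sub: -3*(-2*(x - 8)) = -60.
Step 3. [-3*(-2*(x - 8)) = -60] leading coefficient -3: divide by -3, so div: -2*(x - 8) = 20.
Step 4. [-2*(x - 8) = 20] -2·(inner) — divide through by -2, so div: x - 8 = -10.
Step 5. [x - 8 = -10] -8 is outermost — add 8 both sides. So sub: x = -2.

Answer: x ∈ {-2}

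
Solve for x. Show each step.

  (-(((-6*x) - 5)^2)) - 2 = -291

Step 1. [(-(((-6*x) - 5)^2)) - 2 = -291] 2 comes off first (add 2) ⇒ sub: -(((-6*x) - 5)^2) = -289.
Step 2. [-(((-6*x) - 5)^2) = -289] LHS negated; negate both sides. So neg: ((-6*x) - 5)^2 = 289.
Step 3. [((-6*x) - 5)^2 = 289] 289 ≥ 0, LHS is (·)² — take ±√. So sqrt: (-6*x) - 5 = 17 or -17.
Step 4. [(-6*x) - 5 = 17 or -17] 5 comes off first (add 5) ⇒ sub: -6*x = 22 or -12.
Step 5. [-6*x = 22 or -12] -6 out front; divide by -6. So div: x = -11/3 or 2.

Answer: x ∈ {-11/3, 2}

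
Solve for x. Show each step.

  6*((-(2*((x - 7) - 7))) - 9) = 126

Step 1. [6*((-(2*((x - 7) - 7))) - 9) = 126] LHS = 6·(…); ÷6 both sides, so div: (-(2*((x - 7) - 7))) - 9 = 21.
Step 2. [(-(2*((x - 7) - 7))) - 9 = 21] -9 is outermost — add 9 both sides, so sub: -(2*((x - 7) - 7)) = 30.
Step 3. [-(2*((x - 7) - 7)) = 30] flip signs both sides ⇒ neg: 2*((x - 7) - 7) = -30.
Step 4. [2*((x - 7) - 7) = -30] LHS = 2·(…); ÷2 both sides. So div: (x - 7) - 7 = -15.
Step 5. [(x - 7) - 7 = -15] 7 comes off first (add 7). So sub: x - 7 = -8.
Step 6. [x - 7 = -8] the outer -7 inverts by adding 7, so sub: x = -1.

Answer: x ∈ {-1}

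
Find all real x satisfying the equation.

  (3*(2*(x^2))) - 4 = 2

Step 1. [(3*(2*(x^2))) - 4 = 2] peel the -4: add 4 from each side ⇒ sub: 3*(2*(x^2)) = 6.
Step 2. [3*(2*(x^2)) = 6] LHS = 3·(…); ÷3 both sides. So div: 2*(x^2) = 2.
Step 3. [2*(x^2) = 2] 2 out front; divide by 2 ⇒ div: x^2 = 1.
Step 4. [x^2 = 1] √ both sides: 1 ≥ 0 gives two branches. So sqrt: x = 1 or -1.

Answer: x ∈ {-1, 1}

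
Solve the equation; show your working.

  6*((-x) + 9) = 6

Step 1. [6*((-x) + 9) = 6] divide by the outer 6 ⇒ div: (-x) + 9 = 1.
Step 2. [(-x) + 9 = 1] +9 is outermost — subtract 9 both sides, so sub: -x = -8.
Step 3. [-x = -8] LHS negated; negate both sides. So neg: x = 8.

Answer: x ∈ {8}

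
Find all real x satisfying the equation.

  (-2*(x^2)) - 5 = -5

Step 1. [(-2*(x^2)) - 5 = -5] peel the -5: add 5 from each side ⇒ sub: -2*(x^2) = 0.
Step 2. [-2*(x^2) = 0] leading coefficient -2: divide by -2, so div: x^2 = 0.
Step 3. [x^2 = 0] LHS squared, RHS 0 ≥ 0: apply √ (±) ⇒ sqrt: x = 0.

Answer: x ∈ {0}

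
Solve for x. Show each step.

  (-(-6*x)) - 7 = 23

Step 1. [(-(-6*x)) - 7 = 23] add 7: x sits inside (… - 7), so sub: -(-6*x) = 30.
Step 2. [-(-6*x) = 30] LHS negated; negate both sides, so neg: -6*x = -30.
Step 3. [-6*x = -30] leading coefficient -6: divide by -6. So div: x = 5.

Answer: x ∈ {5}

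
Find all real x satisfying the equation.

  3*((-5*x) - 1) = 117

Step 1. [3*((-5*x) - 1) = 117] LHS = 3·(…); ÷3 both sides, so div: (-5*x) - 1 = 39.
Step 2. [(-5*x) - 1 = 39] add 1: x sits inside (… - 1). So sub: -5*x = 40.
Step 3. [-5*x = 40] LHS = -5·(…); ÷-5 both sides ⇒ div: x = -8.

Answer: x ∈ {-8}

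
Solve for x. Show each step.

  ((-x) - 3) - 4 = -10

Step 1. [((-x) - 3) - 4 = -10] 4 comes off first (add 4) ⇒ sub: (-x) - 3 = -6.
Step 2. [(-x) - 3 = -6] add 3: x sits inside (… - 3), so sub: -x = -3.
Step 3. [-x = -3] leading − — multiply by −1. So neg: x = 3.

Answer: x ∈ {3}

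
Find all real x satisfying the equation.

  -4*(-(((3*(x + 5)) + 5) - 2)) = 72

Step 1. [-4*(-(((3*(x + 5)) + 5) - 2)) = 72] LHS = -4·(…); ÷-4 both sides. So div: -(((3*(x + 5)) + 5) - 2) = -18.
Step 2. [-(((3*(x + 5)) + 5) - 2) = -18] flip signs both sides, so neg: ((3*(x + 5)) + 5) - 2 = 18.
Step 3. [((3*(x + 5)) + 5) - 2 = 18] 2 comes off first (add 2). So sub: (3*(x + 5)) + 5 = 20.
Step 4. [(3*(x + 5)) + 5 = 20] peel the +5: subtract 5 from each side ⇒ sub: 3*(x + 5) = 15.
Step 5. [3*(x + 5) = 15] leading coefficient 3: divide by 3, so div: x + 5 = 5.
Step 6. [x + 5 = 5] 5 comes off first (subtract 5), so sub: x = 0.

Answer: x ∈ {0}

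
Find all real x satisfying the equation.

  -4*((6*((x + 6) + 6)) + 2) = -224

Step 1. [-4*((6*((x + 6) + 6)) + 2) = -224] divide by the outer -4. So div: (6*((x + 6) + 6)) + 2 = 56.
Step 2. [(6*((x + 6) + 6)) + 2 = 56] the outer +2 inverts by subtracting 2 ⇒ sub: 6*((x + 6) + 6) = 54.
Step 3. [6*((x + 6) + 6) = 54] 6·(inner) — divide through by 6, so div: (x + 6) + 6 = 9.
Step 4. [(x + 6) + 6 = 9] peel the +6: subtract 6 from each side ⇒ sub: x + 6 = 3.
Step 5. [x + 6 = 3] 6 comes off first (subtract 6). So sub: x = -3.

Answer: x ∈ {-3}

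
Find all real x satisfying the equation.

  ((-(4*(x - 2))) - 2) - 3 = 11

Step 1. [((-(4*(x - 2))) - 2) - 3 = 11] the outer -3 inverts by adding 3, so sub: (-(4*(x - 2))) - 2 = 14.
Step 2. [(-(4*(x - 2))) - 2 = 14] 2 comes off first (add 2) ⇒ sub: -(4*(x - 2)) = 16.
Step 3. [-(4*(x - 2)) = 16] LHS negated; negate both sides, so neg: 4*(x - 2) = -16.
Step 4. [4*(x - 2) = -16] divide by the outer 4 ⇒ div: x - 2 = -4.
Step 5. [x - 2 = -4] -2 is outermost — add 2 both sides, so sub: x = -2.

Answer: x ∈ {-2}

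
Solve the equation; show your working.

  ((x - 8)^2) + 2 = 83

Step 1. [((x - 8)^2) + 2 = 83] 2 comes off first (subtract 2). So sub: (x - 8)^2 = 81.
Step 2. [(x - 8)^2 = 81] √ both sides: 81 ≥ 0 gives two branches, so sqrt: x - 8 = 9 or -9.
Step 3. [x - 8 = 9 or -9] add 8: x sits inside (… - 8). So sub: x = 17 or -1.

Answer: x ∈ {-1, 17}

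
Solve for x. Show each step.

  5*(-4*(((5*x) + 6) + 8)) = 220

Step 1. [5*(-4*(((5*x) + 6) + 8)) = 220] 5 out front; divide by 5 ⇒ div: -4*(((5*x) + 6) + 8) = 44.
Step 2. [-4*(((5*x) + 6) + 8) = 44] -4 out front; divide by -4, so div: ((5*x) + 6) + 8 = -11.
Step 3. [((5*x) + 6) + 8 = -11] the outer +8 inverts by subtracting 8. So sub: (5*x) + 6 = -19.
Step 4. [(5*x) + 6 = -19] 6 comes off first (subtract 6) ⇒ sub: 5*x = -25.
Step 5. [5*x = -25] divide by the outer 5 ⇒ div: x = -5.

Answer: x ∈ {-5}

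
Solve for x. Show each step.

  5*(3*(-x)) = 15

Step 1. [5*(3*(-x)) = 15] LHS = 5·(…); ÷5 both sides, so div: 3*(-x) = 3.
Step 2. [3*(-x) = 3] leading coefficient 3: divide by 3 ⇒ div: -x = 1.
Step 3. [-x = 1] flip signs both sides ⇒ neg: x = -1.

Answer: x ∈ {-1}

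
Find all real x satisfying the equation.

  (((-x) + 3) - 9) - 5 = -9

Step 1. [(((-x) + 3) - 9) - 5 = -9] peel the -5: add 5 from each side, so sub: ((-x) + 3) - 9 = -4.
Step 2. [((-x) + 3) - 9 = -4] add 9: x sits inside (… - 9), so sub: (-x) + 3 = 5.
Step 3. [(-x) + 3 = 5] peel the +3: subtract 3 from each side, so sub: -x = 2.
Step 4. [-x = 2] LHS negated; negate both sides ⇒ neg: x = -2.

Answer: x ∈ {-2}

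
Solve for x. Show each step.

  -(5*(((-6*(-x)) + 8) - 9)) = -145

Step 1. [-(5*(((-6*(-x)) + 8) - 9)) = -145] leading − — multiply by −1 ⇒ neg: 5*(((-6*(-x)) + 8) - 9) = 145.
Step 2. [5*(((-6*(-x)) + 8) - 9) = 145] 5 out front; divide by 5 ⇒ div: ((-6*(-x)) + 8) - 9 = 29.
Step 3. [((-6*(-x)) + 8) - 9 = 29] the outer -9 inverts by adding 9, so sub: (-6*(-x)) + 8 = 38.
Step 4. [(-6*(-x)) + 8 = 38] 8 comes off first (subtract 8). So sub: -6*(-x) = 30.
Step 5. [-6*(-x) = 30] leading coefficient -6: divide by -6 ⇒ div: -x = -5.
Step 6. [-x = -5] LHS negated; negate both sides. So neg: x = 5.

Answer: x ∈ {5}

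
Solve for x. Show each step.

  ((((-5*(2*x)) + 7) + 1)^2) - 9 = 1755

Step 1. [((((-5*(2*x)) + 7) + 1)^2) - 9 = 1755] add 9: x sits inside (… - 9), so sub: (((-5*(2*x)) + 7) + 1)^2 = 1764.
Step 2. [(((-5*(2*x)) + 7) + 1)^2 = 1764] 1764 ≥ 0, LHS is (·)² — take ±√ ⇒ sqrt: ((-5*(2*x)) + 7) + 1 = 42 or -42.
Step 3. [((-5*(2*x)) + 7) + 1 = 42 or -42] +1 is outermost — subtract 1 both sides. So sub: (-5*(2*x)) + 7 = 41 or -43.
Step 4. [(-5*(2*x)) + 7 = 41 or -43] peel the +7: subtract 7 from each side. So sub: -5*(2*x) = 34 or -50.
Step 5. [-5*(2*x) = 34 or -50] -5·(inner) — divide through by -5. So div: 2*x = -34/5 or 10.
Step 6. [2*x = -34/5 or 10] leading coefficient 2: divide by 2. So div: x = -17/5 or 5.

Answer: x ∈ {-17/5, 5}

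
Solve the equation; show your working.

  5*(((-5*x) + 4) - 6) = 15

Step 1. [5*(((-5*x) + 4) - 6) = 15] leading coefficient 5: divide by 5. So div: ((-5*x) + 4) - 6 = 3.
Step 2. [((-5*x) + 4) - 6 = 3] 6 comes off first (add 6), so sub: (-5*x) + 4 = 9.
Step 3. [(-5*x) + 4 = 9] peel the +4: subtract 4 from each side ⇒ sub: -5*x = 5.
Step 4. [-5*x = 5] -5·(inner) — divide through by -5 ⇒ div: x = -1.

Answer: x ∈ {-1}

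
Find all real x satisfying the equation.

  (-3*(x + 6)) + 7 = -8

Step 1. [(-3*(x + 6)) + 7 = -8] peel the +7: subtract 7 from each side, so sub: -3*(x + 6) = -15.
Step 2. [-3*(x + 6) = -15] leading coefficient -3: divide by -3. So div: x + 6 = 5.
Step 3. [x + 6 = 5] the outer +6 inverts by subtracting 6, so sub: x = -1.

Answer: x ∈ {-1}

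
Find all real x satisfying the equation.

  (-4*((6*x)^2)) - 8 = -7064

Step 1. [(-4*((6*x)^2)) - 8 = -7064] add 8: x sits inside (… - 8), so sub: -4*((6*x)^2) = -7056.
Step 2. [-4*((6*x)^2) = -7056] -4·(inner) — divide through by -4. So div: (6*x)^2 = 1764.
Step 3. [(6*x)^2 = 1764] LHS squared, RHS 1764 ≥ 0: apply √ (±), so sqrt: 6*x = 42 or -42.
Step 4. [6*x = 42 or -42] 6 out front; divide by 6. So div: x = 7 or -7.

Answer: x ∈ {-7, 7}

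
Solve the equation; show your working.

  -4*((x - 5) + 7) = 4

Step 1. [-4*((x - 5) + 7) = 4] leading coefficient -4: divide by -4. So div: (x - 5) + 7 = -1.
Step 2. [(x - 5) + 7 = -1] 7 comes off first (subtract 7). So sub: x - 5 = -8.
Step 3. [x - 5 = -8] the outer -5 inverts by adding 5, so sub: x = -3.

Answer: x ∈ {-3}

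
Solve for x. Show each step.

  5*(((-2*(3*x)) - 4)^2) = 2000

Step 1. [5*(((-2*(3*x)) - 4)^2) = 2000] 5 out front; divide by 5. So div: ((-2*(3*x)) - 4)^2 = 400.
Step 2. [((-2*(3*x)) - 4)^2 = 400] 400 ≥ 0, LHS is (·)² — take ±√, so sqrt: (-2*(3*x)) - 4 = 20 or -20.
Step 3. [(-2*(3*x)) - 4 = 20 or -20] -2 divides every term; factor it out. So factor: (3*x) + 2 = -10 or 10.
Step 4. [(3*x) + 2 = -10 or 10] the outer +2 inverts by subtracting 2 ⇒ sub: 3*x = -12 or 8.
Step 5. [3*x = -12 or 8] 3 out front; divide by 3, so div: x = -4 or 8/3.

Answer: x ∈ {-4, 8/3}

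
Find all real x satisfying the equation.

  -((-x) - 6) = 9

Step 1. [-((-x) - 6) = 9] LHS negated; negate both sides. So neg: (-x) - 6 = -9.
Step 2. [(-x) - 6 = -9] peel the -6: add 6 from each side ⇒ sub: -x = -3.
Step 3. [-x = -3] leading − — multiply by −1 ⇒ neg: x = 3.

Answer: x ∈ {3}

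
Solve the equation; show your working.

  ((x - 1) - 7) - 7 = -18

Step 1. [((x - 1) - 7) - 7 = -18] -7 is outermost — add 7 both sides, so sub: (x - 1) - 7 = -11.
Step 2. [(x - 1) - 7 = -11] peel the -7: add 7 from each side, so sub: x - 1 = -4.
Step 3. [x - 1 = -4] add 1: x sits inside (… - 1) ⇒ sub: x = -3.

Answer: x ∈ {-3}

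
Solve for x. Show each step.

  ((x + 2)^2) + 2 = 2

Step 1. [((x + 2)^2) + 2 = 2] peel the +2: subtract 2 from each side, so sub: (x + 2)^2 = 0.
Step 2. [(x + 2)^2 = 0] √ both sides: 0 ≥ 0 gives two branches ⇒ sqrt: x + 2 = 0.
Step 3. [x + 2 = 0] 2 comes off first (subtract 2), so sub: x = -2.

Answer: x ∈ {-2}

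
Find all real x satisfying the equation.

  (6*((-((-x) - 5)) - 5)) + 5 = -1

Step 1. [(6*((-((-x) - 5)) - 5)) + 5 = -1] the outer +5 inverts by subtracting 5 ⇒ sub: 6*((-((-x) - 5)) - 5) = -6.
Step 2. [6*((-((-x) - 5)) - 5) = -6] 6 out front; divide by 6. So div: (-((-x) - 5)) - 5 = -1.
Step 3. [(-((-x) - 5)) - 5 = -1] add 5: x sits inside (… - 5). So sub: -((-x) - 5) = 4.
Step 4. [-((-x) - 5) = 4] leading − — multiply by −1, so neg: (-x) - 5 = -4.
Step 5. [(-x) - 5 = -4] -5 is outermost — add 5 both sides ⇒ sub: -x = 1.
Step 6. [-x = 1] flip signs both sides. So neg: x = -1.

Answer: x ∈ {-1}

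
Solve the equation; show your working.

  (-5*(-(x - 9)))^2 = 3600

Step 1. [(-5*(-(x - 9)))^2 = 3600] 3600 ≥ 0, LHS is (·)² — take ±√, so sqrt: -5*(-(x - 9)) = 60 or -60.
Step 2. [-5*(-(x - 9)) = 60 or -60] -5 out front; divide by -5, so div: -(x - 9) = -12 or 12.
Step 3. [-(x - 9) = -12 or 12] LHS negated; negate both sides. So neg: x - 9 = 12 or -12.
Step 4. [x - 9 = 12 or -12] the outer -9 inverts by adding 9 ⇒ sub: x = 21 or -3.

Answer: x ∈ {-3, 21}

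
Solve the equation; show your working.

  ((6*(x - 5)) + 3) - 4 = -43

Step 1. [((6*(x - 5)) + 3) - 4 = -43] 4 comes off first (add 4), so sub: (6*(x - 5)) + 3 = -39.
Step 2. [(6*(x - 5)) + 3 = -39] peel the +3: subtract 3 from each side, so sub: 6*(x - 5) = -42.
Step 3. [6*(x - 5) = -42] 6 out front; divide by 6 ⇒ div: x - 5 = -7.
Step 4. [x - 5 = -7] -5 is outermost — add 5 both sides ⇒ sub: x = -2.

Answer: x ∈ {-2}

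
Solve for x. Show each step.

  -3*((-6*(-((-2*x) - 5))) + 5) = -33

Step 1. [-3*((-6*(-((-2*x) - 5))) + 5) = -33] LHS = -3·(…); ÷-3 both sides ⇒ div: (-6*(-((-2*x) - 5))) + 5 = 11.
Step 2. [(-6*(-((-2*x) - 5))) + 5 = 11] peel the +5: subtract 5 from each side, so sub: -6*(-((-2*x) - 5)) = 6.
Step 3. [-6*(-((-2*x) - 5)) = 6] -6 out front; divide by -6, so div: -((-2*x) - 5) = -1.
Step 4. [-((-2*x) - 5) = -1] LHS negated; negate both sides, so neg: (-2*x) - 5 = 1.
Step 5. [(-2*x) - 5 = 1] add 5: x sits inside (… - 5), so sub: -2*x = 6.
Step 6. [-2*x = 6] -2·(inner) — divide through by -2. So div: x = -3.

Answer: x ∈ {-3}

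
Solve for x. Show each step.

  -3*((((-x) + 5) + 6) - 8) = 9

Step 1. [-3*((((-x) + 5) + 6) - 8) = 9] LHS = -3·(…); ÷-3 both sides. So div: (((-x) + 5) + 6) - 8 = -3.
Step 2. [(((-x) + 5) + 6) - 8 = -3] the outer -8 inverts by adding 8 ⇒ sub: ((-x) + 5) + 6 = 5.
Step 3. [((-x) + 5) + 6 = 5] +6 is outermost — subtract 6 both sides, so sub: (-x) + 5 = -1.
Step 4. [(-x) + 5 = -1] the outer +5 inverts by subtracting 5 ⇒ sub: -x = -6.
Step 5. [-x = -6] LHS negated; negate both sides, so neg: x = 6.

Answer: x ∈ {6}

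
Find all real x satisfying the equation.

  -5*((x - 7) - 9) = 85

Step 1. [-5*((x - 7) - 9) = 85] LHS = -5·(…); ÷-5 both sides, so div: (x - 7) - 9 = -17.
Step 2. [(x - 7) - 9 = -17] -9 is outermost — add 9 both sides. So sub: x - 7 = -8.
Step 3. [x - 7 = -8] the outer -7 inverts by adding 7. So sub: x = -1.

Answer: x ∈ {-1}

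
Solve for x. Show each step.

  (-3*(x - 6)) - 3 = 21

Step 1. [(-3*(x - 6)) - 3 = 21] -3 is outermost — add 3 both sides. So sub: -3*(x - 6) = 24.
Step 2. [-3*(x - 6) = 24] leading coefficient -3: divide by -3. So div: x - 6 = -8.
Step 3. [x - 6 = -8] peel the -6: add 6 from each side, so sub: x = -2.

Answer: x ∈ {-2}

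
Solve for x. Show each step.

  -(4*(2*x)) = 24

Step 1. [-(4*(2*x)) = 24] leading − — multiply by −1. So neg: 4*(2*x) = -24.
Step 2. [4*(2*x) = -24] 4·(inner) — divide through by 4, so div: 2*x = -6.
Step 3. [2*x = -6] LHS = 2·(…); ÷2 both sides. So div: x = -3.

Answer: x ∈ {-3}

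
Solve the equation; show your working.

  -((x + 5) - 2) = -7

Step 1. [-((x + 5) - 2) = -7] LHS negated; negate both sides ⇒ neg: (x + 5) - 2 = 7.
Step 2. [(x + 5) - 2 = 7] -2 is outermost — add 2 both sides ⇒ sub: x + 5 = 9.
Step 3. [x + 5 = 9] peel the +5: subtract 5 from each side, so sub: x = 4.

Answer: x ∈ {4}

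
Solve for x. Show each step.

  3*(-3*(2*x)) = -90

Step 1. [3*(-3*(2*x)) = -90] LHS = 3·(…); ÷3 both sides ⇒ div: -3*(2*x) = -30.
Step 2. [-3*(2*x) = -30] leading coefficient -3: divide by -3, so div: 2*x = 10.
Step 3. [2*x = 10] LHS = 2·(…); ÷2 both sides ⇒ div: x = 5.

Answer: x ∈ {5}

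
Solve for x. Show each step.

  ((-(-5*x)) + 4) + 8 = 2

Step 1. [((-(-5*x)) + 4) + 8 = 2] 8 comes off first (subtract 8) ⇒ sub: (-(-5*x)) + 4 = -6.
Step 2. [(-(-5*x)) + 4 = -6] peel the +4: subtract 4 from each side, so sub: -(-5*x) = -10.
Step 3. [-(-5*x) = -10] flip signs both sides. So neg: -5*x = 10.
Step 4. [-5*x = 10] -5 out front; divide by -5. So div: x = -2.

Answer: x ∈ {-2}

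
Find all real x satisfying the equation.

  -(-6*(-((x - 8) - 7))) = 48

Step 1. [-(-6*(-((x - 8) - 7))) = 48] LHS negated; negate both sides. So neg: -6*(-((x - 8) - 7)) = -48.
Step 2. [-6*(-((x - 8) - 7)) = -48] leading coefficient -6: divide by -6, so div: -((x - 8) - 7) = 8.
Step 3. [-((x - 8) - 7) = 8] flip signs both sides, so neg: (x - 8) - 7 = -8.
Step 4. [(x - 8) - 7 = -8] -7 is outermost — add 7 both sides, so sub: x - 8 = -1.
Step 5. [x - 8 = -1] peel the -8: add 8 from each side. So sub: x = 7.

Answer: x ∈ {7}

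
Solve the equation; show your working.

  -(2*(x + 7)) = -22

Step 1. [-(2*(x + 7)) = -22] LHS negated; negate both sides ⇒ neg: 2*(x + 7) = 22.
Step 2. [2*(x + 7) = 22] leading coefficient 2: divide by 2 ⇒ div: x + 7 = 11.
Step 3. [x + 7 = 11] the outer +7 inverts by subtracting 7 ⇒ sub: x = 4.

Answer: x ∈ {4}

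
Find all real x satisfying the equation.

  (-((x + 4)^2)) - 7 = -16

Step 1. [(-((x + 4)^2)) - 7 = -16] add 7: x sits inside (… - 7) ⇒ sub: -((x + 4)^2) = -9.
Step 2. [-((x + 4)^2) = -9] leading − — multiply by −1 ⇒ neg: (x + 4)^2 = 9.
Step 3. [(x + 4)^2 = 9] √ both sides: 9 ≥ 0 gives two branches ⇒ sqrt: x + 4 = 3 or -3.
Step 4. [x + 4 = 3 or -3] 4 comes off first (subtract 4). So sub: x = -1 or -7.

Answer: x ∈ {-7, -1}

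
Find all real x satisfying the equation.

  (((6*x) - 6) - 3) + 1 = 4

Step 1. [(((6*x) - 6) - 3) + 1 = 4] the outer +1 inverts by subtracting 1 ⇒ sub: ((6*x) - 6) - 3 = 3.
Step 2. [((6*x) - 6) - 3 = 3] add 3: x sits inside (… - 3), so sub: (6*x) - 6 = 6.
Step 3. [(6*x) - 6 = 6] the outer -6 inverts by adding 6 ⇒ sub: 6*x = 12.
Step 4. [6*x = 12] leading coefficient 6: divide by 6, so div: x = 2.

Answer: x ∈ {2}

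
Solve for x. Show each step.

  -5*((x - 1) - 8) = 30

Step 1. [-5*((x - 1) - 8) = 30] leading coefficient -5: divide by -5, so div: (x - 1) - 8 = -6.
Step 2. [(x - 1) - 8 = -6] 8 comes off first (add 8). So sub: x - 1 = 2.
Step 3. [x - 1 = 2] peel the -1: add 1 from each side, so sub: x = 3.

Answer: x ∈ {3}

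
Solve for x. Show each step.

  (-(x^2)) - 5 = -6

Step 1. [(-(x^2)) - 5 = -6] add 5: x sits inside (… - 5), so sub: -(x^2) = -1.
Step 2. [-(x^2) = -1] leading − — multiply by −1, so neg: x^2 = 1.
Step 3. [x^2 = 1] √ both sides: 1 ≥ 0 gives two branches ⇒ sqrt: x = 1 or -1.

Answer: x ∈ {-1, 1}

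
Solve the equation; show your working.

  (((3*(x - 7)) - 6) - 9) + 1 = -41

Step 1. [(((3*(x - 7)) - 6) - 9) + 1 = -41] peel the +1: subtract 1 from each side ⇒ sub: ((3*(x - 7)) - 6) - 9 = -42.
Step 2. [((3*(x - 7)) - 6) - 9 = -42] -9 is outermost — add 9 both sides. So sub: (3*(x - 7)) - 6 = -33.
Step 3. [(3*(x - 7)) - 6 = -33] peel the -6: add 6 from each side. So sub: 3*(x - 7) = -27.
Step 4. [3*(x - 7) = -27] divide by the outer 3 ⇒ div: x - 7 = -9.
Step 5. [x - 7 = -9] -7 is outermost — add 7 both sides, so sub: x = -2.

Answer: x ∈ {-2}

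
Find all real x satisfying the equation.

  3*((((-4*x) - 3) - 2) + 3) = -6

Step 1. [3*((((-4*x) - 3) - 2) + 3) = -6] 3·(inner) — divide through by 3, so div: (((-4*x) - 3) - 2) + 3 = -2.
Step 2. [(((-4*x) - 3) - 2) + 3 = -2] peel the +3: subtract 3 from each side, so sub: ((-4*x) - 3) - 2 = -5.
Step 3. [((-4*x) - 3) - 2 = -5] add 2: x sits inside (… - 2), so sub: (-4*x) - 3 = -3.
Step 4. [(-4*x) - 3 = -3] the outer -3 inverts by adding 3, so sub: -4*x = 0.
Step 5. [-4*x = 0] -4 out front; divide by -4 ⇒ div: x = 0.

Answer: x ∈ {0}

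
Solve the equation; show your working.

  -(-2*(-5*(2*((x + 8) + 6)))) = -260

Step 1. [-(-2*(-5*(2*((x + 8) + 6)))) = -260] leading − — multiply by −1. So neg: -2*(-5*(2*((x + 8) + 6))) = 260.
Step 2. [-2*(-5*(2*((x + 8) + 6))) = 260] LHS = -2·(…); ÷-2 both sides, so div: -5*(2*((x + 8) + 6)) = -130.
Step 3. [-5*(2*((x + 8) + 6)) = -130] divide by the outer -5. So div: 2*((x + 8) + 6) = 26.
Step 4. [2*((x + 8) + 6) = 26] 2·(inner) — divide through by 2 ⇒ div: (x + 8) + 6 = 13.
Step 5. [(x + 8) + 6 = 13] +6 is outermost — subtract 6 both sides. So sub: x + 8 = 7.
Step 6. [x + 8 = 7] subtract 8: x sits inside (… + 8), so sub: x = -1.

Answer: x ∈ {-1}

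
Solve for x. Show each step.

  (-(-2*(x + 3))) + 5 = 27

Step 1. [(-(-2*(x + 3))) + 5 = 27] +5 is outermost — subtract 5 both sides, so sub: -(-2*(x + 3)) = 22.
Step 2. [-(-2*(x + 3)) = 22] leading − — multiply by −1 ⇒ neg: -2*(x + 3) = -22.
Step 3. [-2*(x + 3) = -22] divide by the outer -2 ⇒ div: x + 3 = 11.
Step 4. [x + 3 = 11] +3 is outermost — subtract 3 both sides, so sub: x = 8.

Answer: x ∈ {8}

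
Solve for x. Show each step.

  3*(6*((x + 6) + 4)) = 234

Step 1. [3*(6*((x + 6) + 4)) = 234] divide by the outer 3 ⇒ div: 6*((x + 6) + 4) = 78.
Step 2. [6*((x + 6) + 4) = 78] LHS = 6·(…); ÷6 both sides. So div: (x + 6) + 4 = 13.
Step 3. [(x + 6) + 4 = 13] the outer +4 inverts by subtracting 4 ⇒ sub: x + 6 = 9.
Step 4. [x + 6 = 9] the outer +6 inverts by subtracting 6. So sub: x = 3.

Answer: x ∈ {3}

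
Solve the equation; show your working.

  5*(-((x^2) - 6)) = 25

Step 1. [5*(-((x^2) - 6)) = 25] LHS = 5·(…); ÷5 both sides, so div: -((x^2) - 6) = 5.
Step 2. [-((x^2) - 6) = 5] LHS negated; negate both sides. So neg: (x^2) - 6 = -5.
Step 3. [(x^2) - 6 = -5] the outer -6 inverts by adding 6. So sub: x^2 = 1.
Step 4. [x^2 = 1] √ both sides: 1 ≥ 0 gives two branches ⇒ sqrt: x = 1 or -1.

Answer: x ∈ {-1, 1}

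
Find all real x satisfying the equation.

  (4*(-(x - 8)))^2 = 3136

Step 1. [(4*(-(x - 8)))^2 = 3136] √ both sides: 3136 ≥ 0 gives two branches ⇒ sqrt: 4*(-(x - 8)) = 56 or -56.
Step 2. [4*(-(x - 8)) = 56 or -56] 4·(inner) — divide through by 4 ⇒ div: -(x - 8) = 14 or -14.
Step 3. [-(x - 8) = 14 or -14] leading − — multiply by −1, so neg: x - 8 = -14 or 14.
Step 4. [x - 8 = -14 or 14] the outer -8 inverts by adding 8 ⇒ sub: x = -6 or 22.

Answer: x ∈ {-6, 22}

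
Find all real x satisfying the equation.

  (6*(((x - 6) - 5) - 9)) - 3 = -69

Step 1. [(6*(((x - 6) - 5) - 9)) - 3 = -69] peel the -3: add 3 from each side. So sub: 6*(((x - 6) - 5) - 9) = -66.
Step 2. [6*(((x - 6) - 5) - 9) = -66] LHS = 6·(…); ÷6 both sides ⇒ div: ((x - 6) - 5) - 9 = -11.
Step 3. [((x - 6) - 5) - 9 = -11] 9 comes off first (add 9). So sub: (x - 6) - 5 = -2.
Step 4. [(x - 6) - 5 = -2] 5 comes off first (add 5), so sub: x - 6 = 3.
Step 5. [x - 6 = 3] add 6: x sits inside (… - 6). So sub: x = 9.

Answer: x ∈ {9}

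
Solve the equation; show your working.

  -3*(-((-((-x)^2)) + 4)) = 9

Step 1. [-3*(-((-((-x)^2)) + 4)) = 9] LHS = -3·(…); ÷-3 both sides ⇒ div: -((-((-x)^2)) + 4) = -3.
Step 2. [-((-((-x)^2)) + 4) = -3] leading − — multiply by −1. So neg: (-((-x)^2)) + 4 = 3.
Step 3. [(-((-x)^2)) + 4 = 3] 4 comes off first (subtract 4), so sub: -((-x)^2) = -1.
Step 4. [-((-x)^2) = -1] LHS negated; negate both sides. So neg: (-x)^2 = 1.
Step 5. [(-x)^2 = 1] LHS squared, RHS 1 ≥ 0: apply √ (±), so sqrt: -x = 1 or -1.
Step 6. [-x = 1 or -1] flip signs both sides. So neg: x = -1 or 1.

Answer: x ∈ {-1, 1}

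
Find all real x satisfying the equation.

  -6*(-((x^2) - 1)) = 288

Step 1. [-6*(-((x^2) - 1)) = 288] LHS = -6·(…); ÷-6 both sides, so div: -((x^2) - 1) = -48.
Step 2. [-((x^2) - 1) = -48] flip signs both sides ⇒ neg: (x^2) - 1 = 48.
Step 3. [(x^2) - 1 = 48] add 1: x sits inside (… - 1), so sub: x^2 = 49.
Step 4. [x^2 = 49] LHS squared, RHS 49 ≥ 0: apply √ (±), so sqrt: x = 7 or -7.

Answer: x ∈ {-7, 7}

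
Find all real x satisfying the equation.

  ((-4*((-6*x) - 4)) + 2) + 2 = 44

Step 1. [((-4*((-6*x) - 4)) + 2) + 2 = 44] peel the +2: subtract 2 from each side. So sub: (-4*((-6*x) - 4)) + 2 = 42.
Step 2. [(-4*((-6*x) - 4)) + 2 = 42] peel the +2: subtract 2 from each side, so sub: -4*((-6*x) - 4) = 40.
Step 3. [-4*((-6*x) - 4) = 40] LHS = -4·(…); ÷-4 both sides. So div: (-6*x) - 4 = -10.
Step 4. [(-6*x) - 4 = -10] peel the -4: add 4 from each side. So sub: -6*x = -6.
Step 5. [-6*x = -6] leading coefficient -6: divide by -6. So div: x = 1.

Answer: x ∈ {1}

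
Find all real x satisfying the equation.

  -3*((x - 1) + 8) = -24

Step 1. [-3*((x - 1) + 8) = -24] -3·(inner) — divide through by -3 ⇒ div: (x - 1) + 8 = 8.
Step 2. [(x - 1) + 8 = 8] +8 is outermost — subtract 8 both sides, so sub: x - 1 = 0.
Step 3. [x - 1 = 0] the outer -1 inverts by adding 1, so sub: x = 1.

Answer: x ∈ {1}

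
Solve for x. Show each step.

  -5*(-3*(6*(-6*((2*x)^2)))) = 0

Step 1. [-5*(-3*(6*(-6*((2*x)^2)))) = 0] -5·(inner) — divide through by -5 ⇒ div: -3*(6*(-6*((2*x)^2))) = 0.
Step 2. [-3*(6*(-6*((2*x)^2))) = 0] leading coefficient -3: divide by -3, so div: 6*(-6*((2*x)^2)) = 0.
Step 3. [6*(-6*((2*x)^2)) = 0] LHS = 6·(…); ÷6 both sides. So div: -6*((2*x)^2) = 0.
Step 4. [-6*((2*x)^2) = 0] -6 out front; divide by -6 ⇒ div: (2*x)^2 = 0.
Step 5. [(2*x)^2 = 0] 0 ≥ 0, LHS is (·)² — take ±√ ⇒ sqrt: 2*x = 0.
Step 6. [2*x = 0] LHS = 2·(…); ÷2 both sides, so div: x = 0.

Answer: x ∈ {0}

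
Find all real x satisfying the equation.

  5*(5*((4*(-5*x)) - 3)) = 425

Step 1. [5*(5*((4*(-5*x)) - 3)) = 425] 5·(inner) — divide through by 5, so div: 5*((4*(-5*x)) - 3) = 85.
Step 2. [5*((4*(-5*x)) - 3) = 85] leading coefficient 5: divide by 5. So div: (4*(-5*x)) - 3 = 17.
Step 3. [(4*(-5*x)) - 3 = 17] add 3: x sits inside (… - 3). So sub: 4*(-5*x) = 20.
Step 4. [4*(-5*x) = 20] LHS = 4·(…); ÷4 both sides ⇒ div: -5*x = 5.
Step 5. [-5*x = 5] -5·(inner) — divide through by -5 ⇒ div: x = -1.

Answer: x ∈ {-1}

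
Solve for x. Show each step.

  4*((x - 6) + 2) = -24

Step 1. [4*((x - 6) + 2) = -24] divide by the outer 4. So div: (x - 6) + 2 = -6.
Step 2. [(x - 6) + 2 = -6] 2 comes off first (subtract 2). So sub: x - 6 = -8.
Step 3. [x - 6 = -8] peel the -6: add 6 from each side ⇒ sub: x = -2.

Answer: x ∈ {-2}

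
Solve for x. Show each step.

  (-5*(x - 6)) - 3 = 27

Step 1. [(-5*(x - 6)) - 3 = 27] the outer -3 inverts by adding 3. So sub: -5*(x - 6) = 30.
Step 2. [-5*(x - 6) = 30] -5 out front; divide by -5 ⇒ div: x - 6 = -6.
Step 3. [x - 6 = -6] peel the -6: add 6 from each side, so sub: x = 0.

Answer: x ∈ {0}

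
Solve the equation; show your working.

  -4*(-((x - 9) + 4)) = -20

Step 1. [-4*(-((x - 9) + 4)) = -20] -4 out front; divide by -4 ⇒ div: -((x - 9) + 4) = 5.
Step 2. [-((x - 9) + 4) = 5] leading − — multiply by −1 ⇒ neg: (x - 9) + 4 = -5.
Step 3. [(x - 9) + 4 = -5] +4 is outermost — subtract 4 both sides ⇒ sub: x - 9 = -9.
Step 4. [x - 9 = -9] the outer -9 inverts by adding 9, so sub: x = 0.

Answer: x ∈ {0}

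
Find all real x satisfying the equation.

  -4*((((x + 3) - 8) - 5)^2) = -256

Step 1. [-4*((((x + 3) - 8) - 5)^2) = -256] -4·(inner) — divide through by -4. So div: (((x + 3) - 8) - 5)^2 = 64.
Step 2. [(((x + 3) - 8) - 5)^2 = 64] 64 ≥ 0, LHS is (·)² — take ±√. So sqrt: ((x + 3) - 8) - 5 = 8 or -8.
Step 3. [((x + 3) - 8) - 5 = 8 or -8] -5 is outermost — add 5 both sides ⇒ sub: (x + 3) - 8 = 13 or -3.
Step 4. [(x + 3) - 8 = 13 or -3] peel the -8: add 8 from each side ⇒ sub: x + 3 = 21 or 5.
Step 5. [x + 3 = 21 or 5] the outer +3 inverts by subtracting 3 ⇒ sub: x = 18 or 2.

Answer: x ∈ {2, 18}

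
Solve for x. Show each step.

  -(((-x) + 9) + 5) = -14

Step 1. [-(((-x) + 9) + 5) = -14] leading − — multiply by −1 ⇒ neg: ((-x) + 9) + 5 = 14.
Step 2. [((-x) + 9) + 5 = 14] the outer +5 inverts by subtracting 5. So sub: (-x) + 9 = 9.
Step 3. [(-x) + 9 = 9] the outer +9 inverts by subtracting 9 ⇒ sub: -x = 0.
Step 4. [-x = 0] leading − — multiply by −1 ⇒ neg: x = 0.

Answer: x ∈ {0}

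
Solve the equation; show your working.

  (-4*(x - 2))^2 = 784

Step 1. [(-4*(x - 2))^2 = 784] LHS squared, RHS 784 ≥ 0: apply √ (±), so sqrt: -4*(x - 2) = 28 or -28.
Step 2. [-4*(x - 2) = 28 or -28] leading coefficient -4: divide by -4 ⇒ div: x - 2 = -7 or 7.
Step 3. [x - 2 = -7 or 7] add 2: x sits inside (… - 2), so sub: x = -5 or 9.

Answer: x ∈ {-5, 9}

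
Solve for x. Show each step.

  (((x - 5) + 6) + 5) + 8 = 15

Step 1. [(((x - 5) + 6) + 5) + 8 = 15] peel the +8: subtract 8 from each side, so sub: ((x - 5) + 6) + 5 = 7.
Step 2. [((x - 5) + 6) + 5 = 7] +5 is outermost — subtract 5 both sides. So sub: (x - 5) + 6 = 2.
Step 3. [(x - 5) + 6 = 2] the outer +6 inverts by subtracting 6. So sub: x - 5 = -4.
Step 4. [x - 5 = -4] peel the -5: add 5 from each side. So sub: x = 1.

Answer: x ∈ {1}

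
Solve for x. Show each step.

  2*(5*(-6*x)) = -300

Step 1. [2*(5*(-6*x)) = -300] leading coefficient 2: divide by 2 ⇒ div: 5*(-6*x) = -150.
Step 2. [5*(-6*x) = -150] LHS = 5·(…); ÷5 both sides, so div: -6*x = -30.
Step 3. [-6*x = -30] leading coefficient -6: divide by -6. So div: x = 5.

Answer: x ∈ {5}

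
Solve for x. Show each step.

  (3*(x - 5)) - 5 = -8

Step 1. [(3*(x - 5)) - 5 = -8] -5 is outermost — add 5 both sides. So sub: 3*(x - 5) = -3.
Step 2. [3*(x - 5) = -3] leading coefficient 3: divide by 3. So div: x - 5 = -1.
Step 3. [x - 5 = -1] peel the -5: add 5 from each side, so sub: x = 4.

Answer: x ∈ {4}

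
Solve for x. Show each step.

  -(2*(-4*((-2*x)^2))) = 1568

Step 1. [-(2*(-4*((-2*x)^2))) = 1568] leading − — multiply by −1 ⇒ neg: 2*(-4*((-2*x)^2)) = -1568.
Step 2. [2*(-4*((-2*x)^2)) = -1568] leading coefficient 2: divide by 2 ⇒ div: -4*((-2*x)^2) = -784.
Step 3. [-4*((-2*x)^2) = -784] divide by the outer -4. So div: (-2*x)^2 = 196.
Step 4. [(-2*x)^2 = 196] 196 ≥ 0, LHS is (·)² — take ±√, so sqrt: -2*x = 14 or -14.
Step 5. [-2*x = 14 or -14] LHS = -2·(…); ÷-2 both sides, so div: x = -7 or 7.

Answer: x ∈ {-7, 7}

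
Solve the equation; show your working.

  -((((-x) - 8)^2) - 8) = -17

Step 1. [-((((-x) - 8)^2) - 8) = -17] flip signs both sides. So neg: (((-x) - 8)^2) - 8 = 17.
Step 2. [(((-x) - 8)^2) - 8 = 17] peel the -8: add 8 from each side, so sub: ((-x) - 8)^2 = 25.
Step 3. [((-x) - 8)^2 = 25] √ both sides: 25 ≥ 0 gives two branches. So sqrt: (-x) - 8 = 5 or -5.
Step 4. [(-x) - 8 = 5 or -5] add 8: x sits inside (… - 8). So sub: -x = 13 or 3.
Step 5. [-x = 13 or 3] flip signs both sides, so neg: x = -13 or -3.

Answer: x ∈ {-13, -3}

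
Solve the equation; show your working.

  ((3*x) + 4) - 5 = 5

Step 1. [((3*x) + 4) - 5 = 5] add 5: x sits inside (… - 5). So sub: (3*x) + 4 = 10.
Step 2. [(3*x) + 4 = 10] +4 is outermost — subtract 4 both sides, so sub: 3*x = 6.
Step 3. [3*x = 6] 3 out front; divide by 3 ⇒ div: x = 2.

Answer: x ∈ {2}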